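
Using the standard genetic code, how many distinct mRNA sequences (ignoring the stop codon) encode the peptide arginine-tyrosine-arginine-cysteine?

Arg: 6 codons.
Tyr: 2 codons.
Arg: 6 codons.
Cys: 2 codons.
6 × 2 × 6 × 2 = 144.

144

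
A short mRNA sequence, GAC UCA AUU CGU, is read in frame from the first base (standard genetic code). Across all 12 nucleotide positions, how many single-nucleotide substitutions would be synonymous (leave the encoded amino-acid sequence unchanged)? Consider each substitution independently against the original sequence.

9

Codon 1 (GAC, Asp): 1 synonymous substitution.
Codon 2 (UCA, Ser): 3 synonymous substitutions.
Codon 3 (AUU, Ile): 2 synonymous substitutions.
Codon 4 (CGU, Arg): 3 synonymous substitutions.
Total: 1 + 3 + 2 + 3 = 9.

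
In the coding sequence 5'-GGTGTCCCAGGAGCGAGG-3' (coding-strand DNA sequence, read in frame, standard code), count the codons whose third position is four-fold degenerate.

5

Codon 1 GGT (Gly): third position 4-fold.
Codon 2 GTC (Val): third position 4-fold.
Codon 3 CCA (Pro): third position 4-fold.
Codon 4 GGA (Gly): third position 4-fold.
Codon 5 GCG (Ala): third position 4-fold.
Codon 6 AGG (Arg): third position 2-fold.
Four-fold degenerate third positions: 5.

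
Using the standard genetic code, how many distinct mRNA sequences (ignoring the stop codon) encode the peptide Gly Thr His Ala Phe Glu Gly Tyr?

4096

Gly: 4 codons.
Thr: 4 codons.
His: 2 codons.
Ala: 4 codons.
Phe: 2 codons.
Glu: 2 codons.
Gly: 4 codons.
Tyr: 2 codons.
4 × 4 × 2 × 4 × 2 × 2 × 4 × 2 = 4096.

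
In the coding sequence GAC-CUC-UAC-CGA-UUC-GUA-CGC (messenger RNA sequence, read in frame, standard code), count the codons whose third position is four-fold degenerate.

Codon 1 GAC (Asp): third position 2-fold.
Codon 2 CUC (Leu): third position 4-fold.
Codon 3 UAC (Tyr): third position 2-fold.
Codon 4 CGA (Arg): third position 4-fold.
Codon 5 UUC (Phe): third position 2-fold.
Codon 6 GUA (Val): third position 4-fold.
Codon 7 CGC (Arg): third position 4-fold.
Four-fold degenerate third positions: 4.

4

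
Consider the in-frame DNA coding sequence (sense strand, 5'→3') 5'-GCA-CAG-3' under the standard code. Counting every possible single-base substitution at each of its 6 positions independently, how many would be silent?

4

Codon 1 (GCA, Ala): 3 synonymous substitutions.
Codon 2 (CAG, Gln): 1 synonymous substitution.
Total: 3 + 1 = 4.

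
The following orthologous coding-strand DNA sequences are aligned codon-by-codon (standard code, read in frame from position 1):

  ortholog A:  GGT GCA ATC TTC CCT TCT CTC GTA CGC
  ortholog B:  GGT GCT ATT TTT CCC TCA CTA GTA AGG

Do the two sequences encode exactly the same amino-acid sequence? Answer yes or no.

Codon 1: GGT Gly / GGT Gly — identical.
Codon 2: GCA Ala / GCT Ala — synonymous.
Codon 3: ATC Ile / ATT Ile — synonymous.
Codon 4: TTC Phe / TTT Phe — synonymous.
Codon 5: CCT Pro / CCC Pro — synonymous.
Codon 6: TCT Ser / TCA Ser — synonymous.
Codon 7: CTC Leu / CTA Leu — synonymous.
Codon 8: GTA Val / GTA Val — identical.
Codon 9: CGC Arg / AGG Arg — synonymous.
Nonsynonymous differences: 0 → same protein.

yes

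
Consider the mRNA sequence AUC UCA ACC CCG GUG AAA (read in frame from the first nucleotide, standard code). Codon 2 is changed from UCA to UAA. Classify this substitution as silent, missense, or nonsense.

nonsense

Position 5 falls in codon 2: UCA → Ser.
After the substitution the codon is UAA → Stop.
The new codon is a stop codon, so this is a nonsense mutation.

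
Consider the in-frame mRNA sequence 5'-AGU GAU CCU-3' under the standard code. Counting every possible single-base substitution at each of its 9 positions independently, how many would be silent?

Codon 1 (AGU, Ser): 1 synonymous substitution.
Codon 2 (GAU, Asp): 1 synonymous substitution.
Codon 3 (CCU, Pro): 3 synonymous substitutions.
Total: 1 + 1 + 3 = 5.

5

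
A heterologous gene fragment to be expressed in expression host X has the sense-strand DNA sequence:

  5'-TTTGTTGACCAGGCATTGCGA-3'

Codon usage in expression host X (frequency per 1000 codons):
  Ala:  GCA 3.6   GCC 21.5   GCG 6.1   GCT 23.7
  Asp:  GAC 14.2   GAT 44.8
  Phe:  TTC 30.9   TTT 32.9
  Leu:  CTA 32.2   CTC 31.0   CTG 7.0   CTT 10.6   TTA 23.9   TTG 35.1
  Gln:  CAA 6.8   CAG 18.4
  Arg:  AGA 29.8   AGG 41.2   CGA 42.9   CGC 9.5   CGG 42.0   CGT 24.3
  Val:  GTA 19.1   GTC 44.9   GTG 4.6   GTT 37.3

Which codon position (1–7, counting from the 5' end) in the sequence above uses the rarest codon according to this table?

Codon 1 TTT (Phe): 32.9 per 1000.
Codon 2 GTT (Val): 37.3 per 1000.
Codon 3 GAC (Asp): 14.2 per 1000.
Codon 4 CAG (Gln): 18.4 per 1000.
Codon 5 GCA (Ala): 3.6 per 1000.
Codon 6 TTG (Leu): 35.1 per 1000.
Codon 7 CGA (Arg): 42.9 per 1000.
Lowest frequency is 3.6 at codon 5.

5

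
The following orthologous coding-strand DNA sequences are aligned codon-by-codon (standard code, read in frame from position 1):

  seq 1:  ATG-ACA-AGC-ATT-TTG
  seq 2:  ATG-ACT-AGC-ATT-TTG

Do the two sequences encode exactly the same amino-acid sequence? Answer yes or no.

Codon 1: ATG Met / ATG Met — identical.
Codon 2: ACA Thr / ACT Thr — synonymous.
Codon 3: AGC Ser / AGC Ser — identical.
Codon 4: ATT Ile / ATT Ile — identical.
Codon 5: TTG Leu / TTG Leu — identical.
Nonsynonymous differences: 0 → same protein.

yes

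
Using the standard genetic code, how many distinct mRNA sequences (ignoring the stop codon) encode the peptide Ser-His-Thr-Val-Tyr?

Ser: 6 codons.
His: 2 codons.
Thr: 4 codons.
Val: 4 codons.
Tyr: 2 codons.
6 × 2 × 4 × 4 × 2 = 384.

384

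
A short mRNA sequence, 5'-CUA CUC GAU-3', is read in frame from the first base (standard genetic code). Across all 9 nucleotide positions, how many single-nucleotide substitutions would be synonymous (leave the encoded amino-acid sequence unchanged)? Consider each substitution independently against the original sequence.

Codon 1 (CUA, Leu): 4 synonymous substitutions.
Codon 2 (CUC, Leu): 3 synonymous substitutions.
Codon 3 (GAU, Asp): 1 synonymous substitution.
Total: 4 + 3 + 1 = 8.

8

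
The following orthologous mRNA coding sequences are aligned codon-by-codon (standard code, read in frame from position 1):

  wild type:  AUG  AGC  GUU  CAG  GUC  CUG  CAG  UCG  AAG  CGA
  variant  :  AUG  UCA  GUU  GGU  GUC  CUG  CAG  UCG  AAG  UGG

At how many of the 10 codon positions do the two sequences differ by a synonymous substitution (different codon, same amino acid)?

Codon 1: AUG Met / AUG Met — identical.
Codon 2: AGC Ser / UCA Ser — synonymous.
Codon 3: GUU Val / GUU Val — identical.
Codon 4: CAG Gln / GGU Gly — nonsynonymous.
Codon 5: GUC Val / GUC Val — identical.
Codon 6: CUG Leu / CUG Leu — identical.
Codon 7: CAG Gln / CAG Gln — identical.
Codon 8: UCG Ser / UCG Ser — identical.
Codon 9: AAG Lys / AAG Lys — identical.
Codon 10: CGA Arg / UGG Trp — nonsynonymous.
Synonymous differences: 1.

1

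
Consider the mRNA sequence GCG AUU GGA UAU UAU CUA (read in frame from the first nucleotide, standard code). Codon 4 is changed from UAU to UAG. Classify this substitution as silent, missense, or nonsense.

nonsense

Position 12 falls in codon 4: UAU → Tyr.
After the substitution the codon is UAG → Stop.
The new codon is a stop codon, so this is a nonsense mutation.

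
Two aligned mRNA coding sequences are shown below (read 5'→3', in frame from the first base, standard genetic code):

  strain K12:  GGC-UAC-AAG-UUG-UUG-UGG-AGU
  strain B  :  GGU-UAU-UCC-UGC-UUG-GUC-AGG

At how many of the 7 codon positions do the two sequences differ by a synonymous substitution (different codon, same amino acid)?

2

Codon 1: GGC Gly / GGU Gly — synonymous.
Codon 2: UAC Tyr / UAU Tyr — synonymous.
Codon 3: AAG Lys / UCC Ser — nonsynonymous.
Codon 4: UUG Leu / UGC Cys — nonsynonymous.
Codon 5: UUG Leu / UUG Leu — identical.
Codon 6: UGG Trp / GUC Val — nonsynonymous.
Codon 7: AGU Ser / AGG Arg — nonsynonymous.
Synonymous differences: 2.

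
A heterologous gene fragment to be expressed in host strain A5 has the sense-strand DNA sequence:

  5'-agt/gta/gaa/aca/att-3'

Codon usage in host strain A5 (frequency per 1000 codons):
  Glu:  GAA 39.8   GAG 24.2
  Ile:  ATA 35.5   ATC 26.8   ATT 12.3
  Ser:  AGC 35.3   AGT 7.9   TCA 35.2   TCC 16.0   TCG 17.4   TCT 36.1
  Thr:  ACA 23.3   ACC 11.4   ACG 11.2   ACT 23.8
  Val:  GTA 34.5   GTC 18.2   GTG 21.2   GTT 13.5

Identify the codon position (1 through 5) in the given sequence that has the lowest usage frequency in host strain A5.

Codon 1 AGT (Ser): 7.9 per 1000.
Codon 2 GTA (Val): 34.5 per 1000.
Codon 3 GAA (Glu): 39.8 per 1000.
Codon 4 ACA (Thr): 23.3 per 1000.
Codon 5 ATT (Ile): 12.3 per 1000.
Lowest frequency is 7.9 at codon 1.

1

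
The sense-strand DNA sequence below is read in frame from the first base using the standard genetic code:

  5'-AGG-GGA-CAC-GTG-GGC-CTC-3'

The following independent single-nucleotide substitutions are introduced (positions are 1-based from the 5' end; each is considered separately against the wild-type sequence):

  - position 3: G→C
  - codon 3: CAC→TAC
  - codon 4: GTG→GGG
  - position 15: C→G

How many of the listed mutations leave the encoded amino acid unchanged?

1

Codon 1: AGG (Arg) → AGC (Ser) — missense.
Codon 3: CAC (His) → TAC (Tyr) — missense.
Codon 4: GTG (Val) → GGG (Gly) — missense.
Codon 5: GGC (Gly) → GGG (Gly) — synonymous.
Synonymous: 1 of 4.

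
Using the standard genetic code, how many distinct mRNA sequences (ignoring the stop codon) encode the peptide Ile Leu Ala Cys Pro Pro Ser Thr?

55296

Ile: 3 codons.
Leu: 6 codons.
Ala: 4 codons.
Cys: 2 codons.
Pro: 4 codons.
Pro: 4 codons.
Ser: 6 codons.
Thr: 4 codons.
3 × 6 × 4 × 2 × 4 × 4 × 6 × 4 = 55296.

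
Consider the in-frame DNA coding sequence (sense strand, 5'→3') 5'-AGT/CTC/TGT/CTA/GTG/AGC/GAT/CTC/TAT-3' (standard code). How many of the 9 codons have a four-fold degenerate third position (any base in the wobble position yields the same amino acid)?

4

Codon 1 AGT (Ser): third position 2-fold.
Codon 2 CTC (Leu): third position 4-fold.
Codon 3 TGT (Cys): third position 2-fold.
Codon 4 CTA (Leu): third position 4-fold.
Codon 5 GTG (Val): third position 4-fold.
Codon 6 AGC (Ser): third position 2-fold.
Codon 7 GAT (Asp): third position 2-fold.
Codon 8 CTC (Leu): third position 4-fold.
Codon 9 TAT (Tyr): third position 2-fold.
Four-fold degenerate third positions: 4.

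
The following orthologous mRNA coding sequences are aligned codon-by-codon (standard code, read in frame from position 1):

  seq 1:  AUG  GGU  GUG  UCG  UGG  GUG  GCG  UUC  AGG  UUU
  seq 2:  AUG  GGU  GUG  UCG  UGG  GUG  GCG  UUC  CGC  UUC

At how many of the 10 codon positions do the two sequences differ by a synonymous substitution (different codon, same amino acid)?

2

Codon 1: AUG Met / AUG Met — identical.
Codon 2: GGU Gly / GGU Gly — identical.
Codon 3: GUG Val / GUG Val — identical.
Codon 4: UCG Ser / UCG Ser — identical.
Codon 5: UGG Trp / UGG Trp — identical.
Codon 6: GUG Val / GUG Val — identical.
Codon 7: GCG Ala / GCG Ala — identical.
Codon 8: UUC Phe / UUC Phe — identical.
Codon 9: AGG Arg / CGC Arg — synonymous.
Codon 10: UUU Phe / UUC Phe — synonymous.
Synonymous differences: 2.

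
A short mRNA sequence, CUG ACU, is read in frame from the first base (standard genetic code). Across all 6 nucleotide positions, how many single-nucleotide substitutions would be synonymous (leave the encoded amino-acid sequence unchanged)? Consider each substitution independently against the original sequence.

7

Codon 1 (CUG, Leu): 4 synonymous substitutions.
Codon 2 (ACU, Thr): 3 synonymous substitutions.
Total: 4 + 3 = 7.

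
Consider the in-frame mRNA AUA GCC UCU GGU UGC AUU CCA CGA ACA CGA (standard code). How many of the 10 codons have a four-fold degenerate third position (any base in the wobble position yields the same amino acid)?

7

Codon 1 AUA (Ile): third position 3-fold.
Codon 2 GCC (Ala): third position 4-fold.
Codon 3 UCU (Ser): third position 4-fold.
Codon 4 GGU (Gly): third position 4-fold.
Codon 5 UGC (Cys): third position 2-fold.
Codon 6 AUU (Ile): third position 3-fold.
Codon 7 CCA (Pro): third position 4-fold.
Codon 8 CGA (Arg): third position 4-fold.
Codon 9 ACA (Thr): third position 4-fold.
Codon 10 CGA (Arg): third position 4-fold.
Four-fold degenerate third positions: 7.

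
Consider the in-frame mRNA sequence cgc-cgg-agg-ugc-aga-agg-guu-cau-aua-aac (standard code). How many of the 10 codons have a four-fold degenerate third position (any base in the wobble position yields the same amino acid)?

3

Codon 1 CGC (Arg): third position 4-fold.
Codon 2 CGG (Arg): third position 4-fold.
Codon 3 AGG (Arg): third position 2-fold.
Codon 4 UGC (Cys): third position 2-fold.
Codon 5 AGA (Arg): third position 2-fold.
Codon 6 AGG (Arg): third position 2-fold.
Codon 7 GUU (Val): third position 4-fold.
Codon 8 CAU (His): third position 2-fold.
Codon 9 AUA (Ile): third position 3-fold.
Codon 10 AAC (Asn): third position 2-fold.
Four-fold degenerate third positions: 3.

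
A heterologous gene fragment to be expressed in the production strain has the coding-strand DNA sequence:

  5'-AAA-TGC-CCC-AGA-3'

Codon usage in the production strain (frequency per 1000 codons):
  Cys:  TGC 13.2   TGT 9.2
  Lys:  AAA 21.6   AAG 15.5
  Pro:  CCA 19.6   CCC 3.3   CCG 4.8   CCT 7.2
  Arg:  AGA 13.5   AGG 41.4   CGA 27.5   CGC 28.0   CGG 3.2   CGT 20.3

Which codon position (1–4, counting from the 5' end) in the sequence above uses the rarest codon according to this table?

Codon 1 AAA (Lys): 21.6 per 1000.
Codon 2 TGC (Cys): 13.2 per 1000.
Codon 3 CCC (Pro): 3.3 per 1000.
Codon 4 AGA (Arg): 13.5 per 1000.
Lowest frequency is 3.3 at codon 3.

3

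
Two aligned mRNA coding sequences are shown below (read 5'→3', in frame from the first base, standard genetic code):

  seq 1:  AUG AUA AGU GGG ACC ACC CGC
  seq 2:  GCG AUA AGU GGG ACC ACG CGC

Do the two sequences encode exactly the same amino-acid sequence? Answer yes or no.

Codon 1: AUG Met / GCG Ala — nonsynonymous.
Codon 2: AUA Ile / AUA Ile — identical.
Codon 3: AGU Ser / AGU Ser — identical.
Codon 4: GGG Gly / GGG Gly — identical.
Codon 5: ACC Thr / ACC Thr — identical.
Codon 6: ACC Thr / ACG Thr — synonymous.
Codon 7: CGC Arg / CGC Arg — identical.
Nonsynonymous differences: 1 → different protein.

no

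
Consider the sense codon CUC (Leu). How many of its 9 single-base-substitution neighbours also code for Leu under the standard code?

Position 1: none → 0 synonymous.
Position 2: none → 0 synonymous.
Position 3: CUU, CUA, CUG → 3 synonymous.
Total: 0 + 0 + 3 = 3.

3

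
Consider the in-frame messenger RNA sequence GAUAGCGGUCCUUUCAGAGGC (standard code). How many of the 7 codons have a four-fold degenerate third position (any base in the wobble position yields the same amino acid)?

3

Codon 1 GAU (Asp): third position 2-fold.
Codon 2 AGC (Ser): third position 2-fold.
Codon 3 GGU (Gly): third position 4-fold.
Codon 4 CCU (Pro): third position 4-fold.
Codon 5 UUC (Phe): third position 2-fold.
Codon 6 AGA (Arg): third position 2-fold.
Codon 7 GGC (Gly): third position 4-fold.
Four-fold degenerate third positions: 3.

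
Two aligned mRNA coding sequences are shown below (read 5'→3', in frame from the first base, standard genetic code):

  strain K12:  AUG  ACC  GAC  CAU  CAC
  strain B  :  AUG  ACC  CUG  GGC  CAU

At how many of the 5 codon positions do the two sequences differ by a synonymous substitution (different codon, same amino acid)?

Codon 1: AUG Met / AUG Met — identical.
Codon 2: ACC Thr / ACC Thr — identical.
Codon 3: GAC Asp / CUG Leu — nonsynonymous.
Codon 4: CAU His / GGC Gly — nonsynonymous.
Codon 5: CAC His / CAU His — synonymous.
Synonymous differences: 1.

1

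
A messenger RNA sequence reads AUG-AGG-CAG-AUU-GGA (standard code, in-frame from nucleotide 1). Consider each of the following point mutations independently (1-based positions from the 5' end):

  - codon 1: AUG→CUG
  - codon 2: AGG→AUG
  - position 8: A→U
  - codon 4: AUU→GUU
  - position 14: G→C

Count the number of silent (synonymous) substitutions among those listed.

0

Codon 1: AUG (Met) → CUG (Leu) — missense.
Codon 2: AGG (Arg) → AUG (Met) — missense.
Codon 3: CAG (Gln) → CUG (Leu) — missense.
Codon 4: AUU (Ile) → GUU (Val) — missense.
Codon 5: GGA (Gly) → GCA (Ala) — missense.
Synonymous: 0 of 5.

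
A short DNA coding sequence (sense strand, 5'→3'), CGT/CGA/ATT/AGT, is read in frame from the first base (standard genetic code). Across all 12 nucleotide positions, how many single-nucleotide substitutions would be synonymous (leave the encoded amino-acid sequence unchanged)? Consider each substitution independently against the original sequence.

10

Codon 1 (CGT, Arg): 3 synonymous substitutions.
Codon 2 (CGA, Arg): 4 synonymous substitutions.
Codon 3 (ATT, Ile): 2 synonymous substitutions.
Codon 4 (AGT, Ser): 1 synonymous substitution.
Total: 3 + 4 + 2 + 1 = 10.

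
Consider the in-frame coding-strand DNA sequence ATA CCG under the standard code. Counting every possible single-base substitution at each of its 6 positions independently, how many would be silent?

Codon 1 (ATA, Ile): 2 synonymous substitutions.
Codon 2 (CCG, Pro): 3 synonymous substitutions.
Total: 2 + 3 = 5.

5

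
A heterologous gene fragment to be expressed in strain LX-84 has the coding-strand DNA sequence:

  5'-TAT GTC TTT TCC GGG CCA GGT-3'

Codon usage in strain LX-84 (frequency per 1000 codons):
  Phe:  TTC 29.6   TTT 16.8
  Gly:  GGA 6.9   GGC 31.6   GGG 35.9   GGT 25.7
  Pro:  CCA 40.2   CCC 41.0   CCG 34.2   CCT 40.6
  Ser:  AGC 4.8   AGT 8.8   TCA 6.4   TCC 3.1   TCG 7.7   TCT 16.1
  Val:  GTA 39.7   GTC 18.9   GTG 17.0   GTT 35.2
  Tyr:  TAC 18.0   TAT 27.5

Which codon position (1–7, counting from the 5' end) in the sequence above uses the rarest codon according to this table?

Codon 1 TAT (Tyr): 27.5 per 1000.
Codon 2 GTC (Val): 18.9 per 1000.
Codon 3 TTT (Phe): 16.8 per 1000.
Codon 4 TCC (Ser): 3.1 per 1000.
Codon 5 GGG (Gly): 35.9 per 1000.
Codon 6 CCA (Pro): 40.2 per 1000.
Codon 7 GGT (Gly): 25.7 per 1000.
Lowest frequency is 3.1 at codon 4.

4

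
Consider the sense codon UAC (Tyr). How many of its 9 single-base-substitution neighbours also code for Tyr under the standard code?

Position 1: none → 0 synonymous.
Position 2: none → 0 synonymous.
Position 3: UAU → 1 synonymous.
Total: 0 + 0 + 1 = 1.

1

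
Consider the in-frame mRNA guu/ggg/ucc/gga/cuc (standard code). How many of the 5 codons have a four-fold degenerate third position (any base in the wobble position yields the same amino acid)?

5

Codon 1 GUU (Val): third position 4-fold.
Codon 2 GGG (Gly): third position 4-fold.
Codon 3 UCC (Ser): third position 4-fold.
Codon 4 GGA (Gly): third position 4-fold.
Codon 5 CUC (Leu): third position 4-fold.
Four-fold degenerate third positions: 5.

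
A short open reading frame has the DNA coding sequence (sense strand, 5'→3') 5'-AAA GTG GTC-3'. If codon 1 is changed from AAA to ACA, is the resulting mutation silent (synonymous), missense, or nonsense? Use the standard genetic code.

Position 2 falls in codon 1: AAA → Lys.
After the substitution the codon is ACA → Thr.
Lys ≠ Thr, so this is a missense mutation.

missense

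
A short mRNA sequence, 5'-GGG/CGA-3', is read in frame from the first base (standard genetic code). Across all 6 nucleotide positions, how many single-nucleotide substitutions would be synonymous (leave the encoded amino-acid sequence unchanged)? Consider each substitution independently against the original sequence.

Codon 1 (GGG, Gly): 3 synonymous substitutions.
Codon 2 (CGA, Arg): 4 synonymous substitutions.
Total: 3 + 4 = 7.

7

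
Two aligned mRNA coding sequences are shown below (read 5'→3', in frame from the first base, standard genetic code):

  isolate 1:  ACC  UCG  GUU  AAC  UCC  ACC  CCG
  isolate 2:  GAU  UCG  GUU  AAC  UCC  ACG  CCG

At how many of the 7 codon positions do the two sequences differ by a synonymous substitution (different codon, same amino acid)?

Codon 1: ACC Thr / GAU Asp — nonsynonymous.
Codon 2: UCG Ser / UCG Ser — identical.
Codon 3: GUU Val / GUU Val — identical.
Codon 4: AAC Asn / AAC Asn — identical.
Codon 5: UCC Ser / UCC Ser — identical.
Codon 6: ACC Thr / ACG Thr — synonymous.
Codon 7: CCG Pro / CCG Pro — identical.
Synonymous differences: 1.

1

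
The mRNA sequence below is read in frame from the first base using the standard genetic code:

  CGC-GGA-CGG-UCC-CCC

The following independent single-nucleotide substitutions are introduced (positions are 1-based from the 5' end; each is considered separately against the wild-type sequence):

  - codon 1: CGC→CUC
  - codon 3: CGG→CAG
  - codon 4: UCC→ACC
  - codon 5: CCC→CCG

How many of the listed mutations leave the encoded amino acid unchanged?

Codon 1: CGC (Arg) → CUC (Leu) — missense.
Codon 3: CGG (Arg) → CAG (Gln) — missense.
Codon 4: UCC (Ser) → ACC (Thr) — missense.
Codon 5: CCC (Pro) → CCG (Pro) — synonymous.
Synonymous: 1 of 4.

1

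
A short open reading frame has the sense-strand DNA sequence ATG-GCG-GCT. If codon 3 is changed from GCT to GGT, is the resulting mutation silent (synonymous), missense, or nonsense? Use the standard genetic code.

Position 8 falls in codon 3: GCT → Ala.
After the substitution the codon is GGT → Gly.
Ala ≠ Gly, so this is a missense mutation.

missense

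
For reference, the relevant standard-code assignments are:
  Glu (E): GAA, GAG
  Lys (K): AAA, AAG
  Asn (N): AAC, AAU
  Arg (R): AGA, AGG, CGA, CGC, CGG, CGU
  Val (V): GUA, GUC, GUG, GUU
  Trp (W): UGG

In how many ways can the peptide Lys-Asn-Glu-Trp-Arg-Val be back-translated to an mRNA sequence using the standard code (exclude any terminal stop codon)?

192

Lys: 2 codons.
Asn: 2 codons.
Glu: 2 codons.
Trp: 1 codon.
Arg: 6 codons.
Val: 4 codons.
2 × 2 × 2 × 1 × 6 × 4 = 192.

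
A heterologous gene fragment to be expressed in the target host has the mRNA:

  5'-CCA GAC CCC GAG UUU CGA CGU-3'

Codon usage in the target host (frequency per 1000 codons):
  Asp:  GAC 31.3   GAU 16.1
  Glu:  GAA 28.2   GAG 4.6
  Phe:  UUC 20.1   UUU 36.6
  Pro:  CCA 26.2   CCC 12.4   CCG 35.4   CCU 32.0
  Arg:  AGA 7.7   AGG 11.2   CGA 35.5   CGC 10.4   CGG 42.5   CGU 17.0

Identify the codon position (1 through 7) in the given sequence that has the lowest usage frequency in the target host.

Codon 1 CCA (Pro): 26.2 per 1000.
Codon 2 GAC (Asp): 31.3 per 1000.
Codon 3 CCC (Pro): 12.4 per 1000.
Codon 4 GAG (Glu): 4.6 per 1000.
Codon 5 UUU (Phe): 36.6 per 1000.
Codon 6 CGA (Arg): 35.5 per 1000.
Codon 7 CGU (Arg): 17.0 per 1000.
Lowest frequency is 4.6 at codon 4.

4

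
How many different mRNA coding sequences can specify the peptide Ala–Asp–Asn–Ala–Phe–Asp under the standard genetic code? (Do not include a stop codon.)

Ala: 4 codons.
Asp: 2 codons.
Asn: 2 codons.
Ala: 4 codons.
Phe: 2 codons.
Asp: 2 codons.
4 × 2 × 2 × 4 × 2 × 2 = 256.

256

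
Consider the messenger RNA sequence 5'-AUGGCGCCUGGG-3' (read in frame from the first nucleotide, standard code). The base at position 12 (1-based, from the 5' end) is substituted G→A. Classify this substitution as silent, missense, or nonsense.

Position 12 falls in codon 4: GGG → Gly.
After the substitution the codon is GGA → Gly.
Both encode Gly, so the change is synonymous.

silent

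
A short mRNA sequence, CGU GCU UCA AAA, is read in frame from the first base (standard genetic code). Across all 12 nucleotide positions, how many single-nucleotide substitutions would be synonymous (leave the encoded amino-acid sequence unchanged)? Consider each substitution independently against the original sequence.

Codon 1 (CGU, Arg): 3 synonymous substitutions.
Codon 2 (GCU, Ala): 3 synonymous substitutions.
Codon 3 (UCA, Ser): 3 synonymous substitutions.
Codon 4 (AAA, Lys): 1 synonymous substitution.
Total: 3 + 3 + 3 + 1 = 10.

10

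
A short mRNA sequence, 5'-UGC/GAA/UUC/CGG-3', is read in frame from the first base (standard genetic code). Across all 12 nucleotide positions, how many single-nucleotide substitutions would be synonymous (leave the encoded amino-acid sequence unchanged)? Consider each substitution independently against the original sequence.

7

Codon 1 (UGC, Cys): 1 synonymous substitution.
Codon 2 (GAA, Glu): 1 synonymous substitution.
Codon 3 (UUC, Phe): 1 synonymous substitution.
Codon 4 (CGG, Arg): 4 synonymous substitutions.
Total: 1 + 1 + 1 + 4 = 7.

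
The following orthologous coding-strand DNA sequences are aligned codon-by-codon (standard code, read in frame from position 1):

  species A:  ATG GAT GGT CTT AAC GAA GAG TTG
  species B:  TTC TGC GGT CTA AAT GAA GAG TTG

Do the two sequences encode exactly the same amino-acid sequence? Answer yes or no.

Codon 1: ATG Met / TTC Phe — nonsynonymous.
Codon 2: GAT Asp / TGC Cys — nonsynonymous.
Codon 3: GGT Gly / GGT Gly — identical.
Codon 4: CTT Leu / CTA Leu — synonymous.
Codon 5: AAC Asn / AAT Asn — synonymous.
Codon 6: GAA Glu / GAA Glu — identical.
Codon 7: GAG Glu / GAG Glu — identical.
Codon 8: TTG Leu / TTG Leu — identical.
Nonsynonymous differences: 2 → different protein.

no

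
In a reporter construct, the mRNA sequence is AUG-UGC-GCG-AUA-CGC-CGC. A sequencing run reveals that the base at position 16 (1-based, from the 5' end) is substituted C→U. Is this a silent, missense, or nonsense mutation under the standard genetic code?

Position 16 falls in codon 6: CGC → Arg.
After the substitution the codon is UGC → Cys.
Arg ≠ Cys, so this is a missense mutation.

missense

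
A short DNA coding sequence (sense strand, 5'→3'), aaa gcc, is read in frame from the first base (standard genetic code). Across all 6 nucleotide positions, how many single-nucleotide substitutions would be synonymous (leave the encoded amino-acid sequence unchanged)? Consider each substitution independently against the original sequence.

4

Codon 1 (AAA, Lys): 1 synonymous substitution.
Codon 2 (GCC, Ala): 3 synonymous substitutions.
Total: 1 + 3 = 4.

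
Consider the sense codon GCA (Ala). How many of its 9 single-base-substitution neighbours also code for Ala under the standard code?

3

Position 1: none → 0 synonymous.
Position 2: none → 0 synonymous.
Position 3: GCU, GCC, GCG → 3 synonymous.
Total: 0 + 0 + 3 = 3.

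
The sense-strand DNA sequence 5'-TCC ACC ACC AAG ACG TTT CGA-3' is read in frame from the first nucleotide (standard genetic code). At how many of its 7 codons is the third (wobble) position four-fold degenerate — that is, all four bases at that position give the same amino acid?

Codon 1 TCC (Ser): third position 4-fold.
Codon 2 ACC (Thr): third position 4-fold.
Codon 3 ACC (Thr): third position 4-fold.
Codon 4 AAG (Lys): third position 2-fold.
Codon 5 ACG (Thr): third position 4-fold.
Codon 6 TTT (Phe): third position 2-fold.
Codon 7 CGA (Arg): third position 4-fold.
Four-fold degenerate third positions: 5.

5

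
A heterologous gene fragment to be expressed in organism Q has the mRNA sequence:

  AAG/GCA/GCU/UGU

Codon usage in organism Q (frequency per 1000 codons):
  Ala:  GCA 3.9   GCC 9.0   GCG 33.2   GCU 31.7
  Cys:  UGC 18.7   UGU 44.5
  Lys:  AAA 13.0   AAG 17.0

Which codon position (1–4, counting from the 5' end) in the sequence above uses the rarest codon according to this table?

Codon 1 AAG (Lys): 17.0 per 1000.
Codon 2 GCA (Ala): 3.9 per 1000.
Codon 3 GCU (Ala): 31.7 per 1000.
Codon 4 UGU (Cys): 44.5 per 1000.
Lowest frequency is 3.9 at codon 2.

2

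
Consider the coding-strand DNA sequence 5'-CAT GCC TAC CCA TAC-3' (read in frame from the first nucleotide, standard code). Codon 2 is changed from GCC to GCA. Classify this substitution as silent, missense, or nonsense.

silent

Position 6 falls in codon 2: GCC → Ala.
After the substitution the codon is GCA → Ala.
Both encode Ala, so the change is synonymous.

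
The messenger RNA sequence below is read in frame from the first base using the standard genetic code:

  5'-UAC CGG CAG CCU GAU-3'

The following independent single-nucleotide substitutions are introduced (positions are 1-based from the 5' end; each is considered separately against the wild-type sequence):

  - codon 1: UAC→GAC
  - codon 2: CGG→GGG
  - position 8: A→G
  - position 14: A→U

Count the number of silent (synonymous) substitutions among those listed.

0

Codon 1: UAC (Tyr) → GAC (Asp) — missense.
Codon 2: CGG (Arg) → GGG (Gly) — missense.
Codon 3: CAG (Gln) → CGG (Arg) — missense.
Codon 5: GAU (Asp) → GUU (Val) — missense.
Synonymous: 0 of 4.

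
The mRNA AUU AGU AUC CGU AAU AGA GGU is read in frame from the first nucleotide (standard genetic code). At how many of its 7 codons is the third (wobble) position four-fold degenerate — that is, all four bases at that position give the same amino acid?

2

Codon 1 AUU (Ile): third position 3-fold.
Codon 2 AGU (Ser): third position 2-fold.
Codon 3 AUC (Ile): third position 3-fold.
Codon 4 CGU (Arg): third position 4-fold.
Codon 5 AAU (Asn): third position 2-fold.
Codon 6 AGA (Arg): third position 2-fold.
Codon 7 GGU (Gly): third position 4-fold.
Four-fold degenerate third positions: 2.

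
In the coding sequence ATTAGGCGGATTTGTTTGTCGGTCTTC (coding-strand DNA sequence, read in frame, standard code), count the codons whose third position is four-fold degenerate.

3

Codon 1 ATT (Ile): third position 3-fold.
Codon 2 AGG (Arg): third position 2-fold.
Codon 3 CGG (Arg): third position 4-fold.
Codon 4 ATT (Ile): third position 3-fold.
Codon 5 TGT (Cys): third position 2-fold.
Codon 6 TTG (Leu): third position 2-fold.
Codon 7 TCG (Ser): third position 4-fold.
Codon 8 GTC (Val): third position 4-fold.
Codon 9 TTC (Phe): third position 2-fold.
Four-fold degenerate third positions: 3.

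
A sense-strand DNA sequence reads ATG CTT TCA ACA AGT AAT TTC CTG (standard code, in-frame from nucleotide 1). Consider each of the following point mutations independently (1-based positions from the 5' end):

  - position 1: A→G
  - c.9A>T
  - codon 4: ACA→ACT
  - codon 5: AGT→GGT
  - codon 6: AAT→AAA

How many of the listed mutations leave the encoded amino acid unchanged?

Codon 1: ATG (Met) → GTG (Val) — missense.
Codon 3: TCA (Ser) → TCT (Ser) — synonymous.
Codon 4: ACA (Thr) → ACT (Thr) — synonymous.
Codon 5: AGT (Ser) → GGT (Gly) — missense.
Codon 6: AAT (Asn) → AAA (Lys) — missense.
Synonymous: 2 of 5.

2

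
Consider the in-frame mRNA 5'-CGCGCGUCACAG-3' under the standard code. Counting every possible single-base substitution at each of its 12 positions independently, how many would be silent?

10

Codon 1 (CGC, Arg): 3 synonymous substitutions.
Codon 2 (GCG, Ala): 3 synonymous substitutions.
Codon 3 (UCA, Ser): 3 synonymous substitutions.
Codon 4 (CAG, Gln): 1 synonymous substitution.
Total: 3 + 3 + 3 + 1 = 10.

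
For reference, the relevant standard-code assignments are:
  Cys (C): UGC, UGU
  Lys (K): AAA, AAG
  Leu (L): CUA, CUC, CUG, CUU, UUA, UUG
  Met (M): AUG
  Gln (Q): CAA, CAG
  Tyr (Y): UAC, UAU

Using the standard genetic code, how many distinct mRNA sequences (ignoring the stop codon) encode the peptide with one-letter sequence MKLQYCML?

576

Met: 1 codon.
Lys: 2 codons.
Leu: 6 codons.
Gln: 2 codons.
Tyr: 2 codons.
Cys: 2 codons.
Met: 1 codon.
Leu: 6 codons.
1 × 2 × 6 × 2 × 2 × 2 × 1 × 6 = 576.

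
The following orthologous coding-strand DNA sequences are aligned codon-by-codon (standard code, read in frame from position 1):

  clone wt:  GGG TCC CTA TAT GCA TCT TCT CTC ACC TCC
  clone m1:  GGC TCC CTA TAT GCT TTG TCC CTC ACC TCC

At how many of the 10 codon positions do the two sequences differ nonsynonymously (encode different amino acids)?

1

Codon 1: GGG Gly / GGC Gly — synonymous.
Codon 2: TCC Ser / TCC Ser — identical.
Codon 3: CTA Leu / CTA Leu — identical.
Codon 4: TAT Tyr / TAT Tyr — identical.
Codon 5: GCA Ala / GCT Ala — synonymous.
Codon 6: TCT Ser / TTG Leu — nonsynonymous.
Codon 7: TCT Ser / TCC Ser — synonymous.
Codon 8: CTC Leu / CTC Leu — identical.
Codon 9: ACC Thr / ACC Thr — identical.
Codon 10: TCC Ser / TCC Ser — identical.
Nonsynonymous differences: 1.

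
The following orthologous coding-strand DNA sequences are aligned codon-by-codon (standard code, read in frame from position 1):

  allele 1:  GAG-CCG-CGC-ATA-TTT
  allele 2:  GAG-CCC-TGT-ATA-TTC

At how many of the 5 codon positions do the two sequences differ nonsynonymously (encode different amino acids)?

Codon 1: GAG Glu / GAG Glu — identical.
Codon 2: CCG Pro / CCC Pro — synonymous.
Codon 3: CGC Arg / TGT Cys — nonsynonymous.
Codon 4: ATA Ile / ATA Ile — identical.
Codon 5: TTT Phe / TTC Phe — synonymous.
Nonsynonymous differences: 1.

1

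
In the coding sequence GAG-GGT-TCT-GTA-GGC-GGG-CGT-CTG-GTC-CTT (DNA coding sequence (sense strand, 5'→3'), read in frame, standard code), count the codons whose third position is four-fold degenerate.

9

Codon 1 GAG (Glu): third position 2-fold.
Codon 2 GGT (Gly): third position 4-fold.
Codon 3 TCT (Ser): third position 4-fold.
Codon 4 GTA (Val): third position 4-fold.
Codon 5 GGC (Gly): third position 4-fold.
Codon 6 GGG (Gly): third position 4-fold.
Codon 7 CGT (Arg): third position 4-fold.
Codon 8 CTG (Leu): third position 4-fold.
Codon 9 GTC (Val): third position 4-fold.
Codon 10 CTT (Leu): third position 4-fold.
Four-fold degenerate third positions: 9.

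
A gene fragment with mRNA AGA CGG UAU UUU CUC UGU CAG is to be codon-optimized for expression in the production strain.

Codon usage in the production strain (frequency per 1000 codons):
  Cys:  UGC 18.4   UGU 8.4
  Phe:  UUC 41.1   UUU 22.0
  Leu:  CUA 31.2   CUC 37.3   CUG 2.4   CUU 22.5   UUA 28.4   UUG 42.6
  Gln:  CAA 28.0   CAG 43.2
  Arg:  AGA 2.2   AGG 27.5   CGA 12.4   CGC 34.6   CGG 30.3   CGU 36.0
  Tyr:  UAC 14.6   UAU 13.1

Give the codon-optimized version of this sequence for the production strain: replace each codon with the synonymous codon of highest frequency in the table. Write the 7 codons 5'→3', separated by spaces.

CGU CGU UAC UUC UUG UGC CAG

Codon 1 (Arg): best is CGU at 36.0.
Codon 2 (Arg): best is CGU at 36.0.
Codon 3 (Tyr): best is UAC at 14.6.
Codon 4 (Phe): best is UUC at 41.1.
Codon 5 (Leu): best is UUG at 42.6.
Codon 6 (Cys): best is UGC at 18.4.
Codon 7 (Gln): best is CAG at 43.2.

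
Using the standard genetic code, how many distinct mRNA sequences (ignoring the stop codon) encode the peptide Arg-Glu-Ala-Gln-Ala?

384

Arg: 6 codons.
Glu: 2 codons.
Ala: 4 codons.
Gln: 2 codons.
Ala: 4 codons.
6 × 2 × 4 × 2 × 4 = 384.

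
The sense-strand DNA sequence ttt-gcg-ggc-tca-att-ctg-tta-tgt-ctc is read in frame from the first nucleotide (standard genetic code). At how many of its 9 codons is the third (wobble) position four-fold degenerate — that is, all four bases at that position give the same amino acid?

Codon 1 TTT (Phe): third position 2-fold.
Codon 2 GCG (Ala): third position 4-fold.
Codon 3 GGC (Gly): third position 4-fold.
Codon 4 TCA (Ser): third position 4-fold.
Codon 5 ATT (Ile): third position 3-fold.
Codon 6 CTG (Leu): third position 4-fold.
Codon 7 TTA (Leu): third position 2-fold.
Codon 8 TGT (Cys): third position 2-fold.
Codon 9 CTC (Leu): third position 4-fold.
Four-fold degenerate third positions: 5.

5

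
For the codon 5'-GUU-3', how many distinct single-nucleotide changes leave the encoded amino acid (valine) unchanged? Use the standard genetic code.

Position 1: none → 0 synonymous.
Position 2: none → 0 synonymous.
Position 3: GUC, GUA, GUG → 3 synonymous.
Total: 0 + 0 + 3 = 3.

3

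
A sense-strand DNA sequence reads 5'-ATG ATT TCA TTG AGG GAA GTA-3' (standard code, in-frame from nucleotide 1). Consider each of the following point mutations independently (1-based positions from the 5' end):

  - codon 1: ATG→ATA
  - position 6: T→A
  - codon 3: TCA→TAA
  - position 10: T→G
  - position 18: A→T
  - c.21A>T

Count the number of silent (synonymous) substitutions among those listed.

Codon 1: ATG (Met) → ATA (Ile) — missense.
Codon 2: ATT (Ile) → ATA (Ile) — synonymous.
Codon 3: TCA (Ser) → TAA (Stop) — nonsense.
Codon 4: TTG (Leu) → GTG (Val) — missense.
Codon 6: GAA (Glu) → GAT (Asp) — missense.
Codon 7: GTA (Val) → GTT (Val) — synonymous.
Synonymous: 2 of 6.

2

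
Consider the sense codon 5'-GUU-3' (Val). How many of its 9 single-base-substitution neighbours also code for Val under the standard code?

Position 1: none → 0 synonymous.
Position 2: none → 0 synonymous.
Position 3: GUC, GUA, GUG → 3 synonymous.
Total: 0 + 0 + 3 = 3.

3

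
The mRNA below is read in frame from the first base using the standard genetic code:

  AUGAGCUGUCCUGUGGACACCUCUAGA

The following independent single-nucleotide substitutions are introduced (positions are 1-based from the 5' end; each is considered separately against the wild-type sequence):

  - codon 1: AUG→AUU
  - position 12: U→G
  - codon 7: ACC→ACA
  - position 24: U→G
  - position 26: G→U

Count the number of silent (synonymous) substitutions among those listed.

3

Codon 1: AUG (Met) → AUU (Ile) — missense.
Codon 4: CCU (Pro) → CCG (Pro) — synonymous.
Codon 7: ACC (Thr) → ACA (Thr) — synonymous.
Codon 8: UCU (Ser) → UCG (Ser) — synonymous.
Codon 9: AGA (Arg) → AUA (Ile) — missense.
Synonymous: 3 of 5.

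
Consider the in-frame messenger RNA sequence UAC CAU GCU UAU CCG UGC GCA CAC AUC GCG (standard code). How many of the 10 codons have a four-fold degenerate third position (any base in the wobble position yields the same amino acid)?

Codon 1 UAC (Tyr): third position 2-fold.
Codon 2 CAU (His): third position 2-fold.
Codon 3 GCU (Ala): third position 4-fold.
Codon 4 UAU (Tyr): third position 2-fold.
Codon 5 CCG (Pro): third position 4-fold.
Codon 6 UGC (Cys): third position 2-fold.
Codon 7 GCA (Ala): third position 4-fold.
Codon 8 CAC (His): third position 2-fold.
Codon 9 AUC (Ile): third position 3-fold.
Codon 10 GCG (Ala): third position 4-fold.
Four-fold degenerate third positions: 4.

4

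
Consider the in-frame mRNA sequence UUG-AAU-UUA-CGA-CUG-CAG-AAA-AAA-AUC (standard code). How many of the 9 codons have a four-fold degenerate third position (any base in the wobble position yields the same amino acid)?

2

Codon 1 UUG (Leu): third position 2-fold.
Codon 2 AAU (Asn): third position 2-fold.
Codon 3 UUA (Leu): third position 2-fold.
Codon 4 CGA (Arg): third position 4-fold.
Codon 5 CUG (Leu): third position 4-fold.
Codon 6 CAG (Gln): third position 2-fold.
Codon 7 AAA (Lys): third position 2-fold.
Codon 8 AAA (Lys): third position 2-fold.
Codon 9 AUC (Ile): third position 3-fold.
Four-fold degenerate third positions: 2.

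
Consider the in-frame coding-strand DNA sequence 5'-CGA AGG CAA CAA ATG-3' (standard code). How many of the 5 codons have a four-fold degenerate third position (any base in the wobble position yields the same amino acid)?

1

Codon 1 CGA (Arg): third position 4-fold.
Codon 2 AGG (Arg): third position 2-fold.
Codon 3 CAA (Gln): third position 2-fold.
Codon 4 CAA (Gln): third position 2-fold.
Codon 5 ATG (Met): third position 1-fold.
Four-fold degenerate third positions: 1.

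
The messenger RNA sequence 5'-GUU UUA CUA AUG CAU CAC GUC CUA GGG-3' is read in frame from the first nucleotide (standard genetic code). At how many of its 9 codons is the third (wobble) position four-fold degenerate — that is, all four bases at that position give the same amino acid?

5

Codon 1 GUU (Val): third position 4-fold.
Codon 2 UUA (Leu): third position 2-fold.
Codon 3 CUA (Leu): third position 4-fold.
Codon 4 AUG (Met): third position 1-fold.
Codon 5 CAU (His): third position 2-fold.
Codon 6 CAC (His): third position 2-fold.
Codon 7 GUC (Val): third position 4-fold.
Codon 8 CUA (Leu): third position 4-fold.
Codon 9 GGG (Gly): third position 4-fold.
Four-fold degenerate third positions: 5.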